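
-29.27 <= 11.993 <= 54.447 True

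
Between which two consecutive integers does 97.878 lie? 97 and 98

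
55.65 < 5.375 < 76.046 False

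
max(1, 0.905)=1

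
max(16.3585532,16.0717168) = 16.3585532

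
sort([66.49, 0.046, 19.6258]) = [0.046, 19.6258, 66.49]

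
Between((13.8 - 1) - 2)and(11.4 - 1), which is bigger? ((13.8 - 1) - 2)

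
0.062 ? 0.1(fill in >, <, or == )<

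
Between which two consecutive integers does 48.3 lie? 48 and 49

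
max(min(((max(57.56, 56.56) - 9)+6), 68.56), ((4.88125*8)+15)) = 54.56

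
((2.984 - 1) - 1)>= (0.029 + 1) False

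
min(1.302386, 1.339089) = 1.302386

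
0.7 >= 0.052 True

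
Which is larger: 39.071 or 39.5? 39.5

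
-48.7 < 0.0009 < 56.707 True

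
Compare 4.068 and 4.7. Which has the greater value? 4.7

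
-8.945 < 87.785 True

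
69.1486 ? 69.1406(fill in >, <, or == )>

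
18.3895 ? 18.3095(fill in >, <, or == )>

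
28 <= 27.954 False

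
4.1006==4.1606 False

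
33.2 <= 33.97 True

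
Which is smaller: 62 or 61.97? 61.97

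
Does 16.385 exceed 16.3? Yes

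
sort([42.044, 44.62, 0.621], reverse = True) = [44.62, 42.044, 0.621]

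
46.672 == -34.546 False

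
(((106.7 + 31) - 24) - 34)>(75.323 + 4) True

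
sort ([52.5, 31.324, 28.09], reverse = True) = [52.5, 31.324, 28.09]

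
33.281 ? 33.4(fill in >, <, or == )<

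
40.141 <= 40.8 True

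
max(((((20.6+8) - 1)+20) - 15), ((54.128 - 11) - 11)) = 32.6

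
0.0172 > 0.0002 True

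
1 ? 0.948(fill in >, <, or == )>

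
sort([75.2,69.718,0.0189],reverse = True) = [75.2,69.718,0.0189]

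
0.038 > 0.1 False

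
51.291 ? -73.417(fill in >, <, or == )>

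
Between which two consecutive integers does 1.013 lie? 1 and 2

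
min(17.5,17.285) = 17.285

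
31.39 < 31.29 False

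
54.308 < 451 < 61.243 False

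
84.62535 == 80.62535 False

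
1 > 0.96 True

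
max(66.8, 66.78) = 66.8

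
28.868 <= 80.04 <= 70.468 False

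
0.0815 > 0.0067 True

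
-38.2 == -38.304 False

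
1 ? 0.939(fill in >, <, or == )>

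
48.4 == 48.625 False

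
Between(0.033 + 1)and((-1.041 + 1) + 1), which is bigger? (0.033 + 1)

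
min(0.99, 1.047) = 0.99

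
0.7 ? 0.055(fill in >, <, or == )>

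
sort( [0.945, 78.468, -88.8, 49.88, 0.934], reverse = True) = [78.468, 49.88, 0.945, 0.934, -88.8]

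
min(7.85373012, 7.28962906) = 7.28962906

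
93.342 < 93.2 False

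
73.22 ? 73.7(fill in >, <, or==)<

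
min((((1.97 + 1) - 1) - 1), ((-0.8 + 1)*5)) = 0.97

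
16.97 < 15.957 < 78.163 False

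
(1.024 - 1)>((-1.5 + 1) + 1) False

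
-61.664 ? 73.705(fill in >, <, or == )<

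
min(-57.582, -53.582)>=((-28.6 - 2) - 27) True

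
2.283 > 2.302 False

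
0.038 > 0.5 False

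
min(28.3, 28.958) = 28.3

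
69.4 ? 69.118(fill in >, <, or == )>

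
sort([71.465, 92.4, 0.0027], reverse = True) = [92.4, 71.465, 0.0027]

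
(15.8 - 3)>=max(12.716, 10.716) True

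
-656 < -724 False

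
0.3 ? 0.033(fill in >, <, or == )>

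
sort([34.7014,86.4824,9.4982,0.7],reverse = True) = [86.4824,34.7014,9.4982,0.7]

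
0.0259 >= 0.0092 True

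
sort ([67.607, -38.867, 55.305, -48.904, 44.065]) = [-48.904, -38.867, 44.065, 55.305, 67.607]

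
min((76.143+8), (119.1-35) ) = 84.1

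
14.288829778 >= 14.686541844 False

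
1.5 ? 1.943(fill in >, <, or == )<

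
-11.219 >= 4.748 False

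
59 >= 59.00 True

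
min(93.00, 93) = 93.00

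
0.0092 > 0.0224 False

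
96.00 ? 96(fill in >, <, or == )==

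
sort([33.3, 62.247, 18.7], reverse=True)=[62.247, 33.3, 18.7]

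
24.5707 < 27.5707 True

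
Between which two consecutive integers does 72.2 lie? 72 and 73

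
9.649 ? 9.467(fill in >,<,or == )>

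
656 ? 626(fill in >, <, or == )>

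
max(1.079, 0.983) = 1.079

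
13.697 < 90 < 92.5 True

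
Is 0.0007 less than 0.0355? Yes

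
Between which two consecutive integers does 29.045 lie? 29 and 30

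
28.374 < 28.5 True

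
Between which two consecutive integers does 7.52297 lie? 7 and 8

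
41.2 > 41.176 True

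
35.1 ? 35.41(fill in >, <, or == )<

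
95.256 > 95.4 False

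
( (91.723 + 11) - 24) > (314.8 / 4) True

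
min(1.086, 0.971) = 0.971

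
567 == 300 False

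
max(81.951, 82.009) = 82.009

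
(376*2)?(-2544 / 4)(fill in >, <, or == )>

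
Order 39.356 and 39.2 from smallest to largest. 39.2, 39.356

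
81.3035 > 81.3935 False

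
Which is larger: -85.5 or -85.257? -85.257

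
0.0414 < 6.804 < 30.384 True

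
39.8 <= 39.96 True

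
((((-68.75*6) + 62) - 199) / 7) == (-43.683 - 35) False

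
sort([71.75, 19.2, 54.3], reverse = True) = [71.75, 54.3, 19.2]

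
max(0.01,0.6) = 0.6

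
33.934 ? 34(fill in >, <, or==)<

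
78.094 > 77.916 True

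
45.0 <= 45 True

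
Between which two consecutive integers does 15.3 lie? 15 and 16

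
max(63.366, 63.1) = 63.366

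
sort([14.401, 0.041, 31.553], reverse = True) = [31.553, 14.401, 0.041]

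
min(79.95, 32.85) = 32.85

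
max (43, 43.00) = 43.00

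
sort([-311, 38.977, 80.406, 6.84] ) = [-311, 6.84, 38.977, 80.406]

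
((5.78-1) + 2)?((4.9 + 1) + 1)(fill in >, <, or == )<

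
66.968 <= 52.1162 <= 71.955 False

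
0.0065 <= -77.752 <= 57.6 False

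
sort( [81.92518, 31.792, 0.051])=[0.051, 31.792, 81.92518]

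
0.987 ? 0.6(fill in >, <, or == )>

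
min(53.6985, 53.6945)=53.6945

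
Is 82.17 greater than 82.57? No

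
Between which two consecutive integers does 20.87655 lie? 20 and 21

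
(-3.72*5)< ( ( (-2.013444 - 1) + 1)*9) True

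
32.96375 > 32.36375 True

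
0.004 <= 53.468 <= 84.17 True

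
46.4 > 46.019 True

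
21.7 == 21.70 True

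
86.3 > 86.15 True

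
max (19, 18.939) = 19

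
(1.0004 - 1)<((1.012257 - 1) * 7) True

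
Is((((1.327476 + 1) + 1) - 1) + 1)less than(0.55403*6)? No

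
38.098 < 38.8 True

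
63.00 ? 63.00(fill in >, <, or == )==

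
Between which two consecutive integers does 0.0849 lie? 0 and 1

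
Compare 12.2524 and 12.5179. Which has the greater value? 12.5179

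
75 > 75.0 False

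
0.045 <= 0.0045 False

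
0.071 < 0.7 True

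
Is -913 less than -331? Yes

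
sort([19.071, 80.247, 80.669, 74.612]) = [19.071, 74.612, 80.247, 80.669]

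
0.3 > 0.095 True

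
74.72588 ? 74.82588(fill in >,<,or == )<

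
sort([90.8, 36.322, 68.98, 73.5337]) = [36.322, 68.98, 73.5337, 90.8]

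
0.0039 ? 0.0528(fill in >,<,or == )<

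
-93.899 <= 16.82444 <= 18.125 True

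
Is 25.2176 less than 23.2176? No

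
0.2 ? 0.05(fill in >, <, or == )>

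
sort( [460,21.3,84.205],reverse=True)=[460,84.205,21.3]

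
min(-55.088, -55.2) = -55.2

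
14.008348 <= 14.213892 True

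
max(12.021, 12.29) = 12.29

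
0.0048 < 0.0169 True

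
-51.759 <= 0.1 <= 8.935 True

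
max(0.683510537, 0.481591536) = 0.683510537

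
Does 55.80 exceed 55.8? No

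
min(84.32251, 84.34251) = 84.32251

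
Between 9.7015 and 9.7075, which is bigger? 9.7075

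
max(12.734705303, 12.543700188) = 12.734705303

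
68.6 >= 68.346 True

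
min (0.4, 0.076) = 0.076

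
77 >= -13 True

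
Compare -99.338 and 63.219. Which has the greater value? 63.219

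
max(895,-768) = 895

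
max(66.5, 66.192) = 66.5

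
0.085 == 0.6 False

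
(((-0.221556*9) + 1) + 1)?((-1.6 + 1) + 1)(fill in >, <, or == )<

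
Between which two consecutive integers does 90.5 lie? 90 and 91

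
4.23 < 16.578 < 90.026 True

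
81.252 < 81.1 False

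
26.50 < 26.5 False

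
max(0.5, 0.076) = 0.5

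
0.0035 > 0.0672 False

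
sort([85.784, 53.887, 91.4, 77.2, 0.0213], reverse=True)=[91.4, 85.784, 77.2, 53.887, 0.0213]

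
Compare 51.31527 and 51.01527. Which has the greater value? 51.31527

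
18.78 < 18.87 True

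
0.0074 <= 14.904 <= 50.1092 True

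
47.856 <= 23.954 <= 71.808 False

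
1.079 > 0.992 True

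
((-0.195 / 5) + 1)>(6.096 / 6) False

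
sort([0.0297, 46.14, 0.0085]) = [0.0085, 0.0297, 46.14]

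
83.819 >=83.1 True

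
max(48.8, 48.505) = 48.8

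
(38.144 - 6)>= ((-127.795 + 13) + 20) True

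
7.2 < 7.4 True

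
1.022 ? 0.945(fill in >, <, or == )>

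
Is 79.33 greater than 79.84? No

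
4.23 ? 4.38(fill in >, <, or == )<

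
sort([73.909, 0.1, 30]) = [0.1, 30, 73.909]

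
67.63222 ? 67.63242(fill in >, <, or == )<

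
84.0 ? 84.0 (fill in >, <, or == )==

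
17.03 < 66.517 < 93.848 True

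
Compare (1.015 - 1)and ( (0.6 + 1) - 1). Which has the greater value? ( (0.6 + 1) - 1)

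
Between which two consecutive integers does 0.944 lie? 0 and 1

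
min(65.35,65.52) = 65.35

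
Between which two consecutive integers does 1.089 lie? 1 and 2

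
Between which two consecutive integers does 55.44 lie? 55 and 56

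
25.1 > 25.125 False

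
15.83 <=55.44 True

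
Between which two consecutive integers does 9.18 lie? 9 and 10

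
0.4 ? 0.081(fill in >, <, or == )>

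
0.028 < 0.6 True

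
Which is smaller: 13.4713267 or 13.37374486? 13.37374486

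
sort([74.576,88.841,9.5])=[9.5,74.576,88.841]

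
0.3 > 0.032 True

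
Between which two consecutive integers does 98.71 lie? 98 and 99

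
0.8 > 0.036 True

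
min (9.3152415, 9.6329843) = 9.3152415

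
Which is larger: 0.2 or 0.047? 0.2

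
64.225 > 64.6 False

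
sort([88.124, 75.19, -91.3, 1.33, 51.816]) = [-91.3, 1.33, 51.816, 75.19, 88.124]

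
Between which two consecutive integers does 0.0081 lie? 0 and 1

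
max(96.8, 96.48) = 96.8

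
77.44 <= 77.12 False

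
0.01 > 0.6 False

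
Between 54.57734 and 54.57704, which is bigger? 54.57734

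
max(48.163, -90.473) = 48.163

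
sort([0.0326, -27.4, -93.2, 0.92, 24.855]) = [-93.2, -27.4, 0.0326, 0.92, 24.855]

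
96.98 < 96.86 False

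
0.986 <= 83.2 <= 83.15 False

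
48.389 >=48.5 False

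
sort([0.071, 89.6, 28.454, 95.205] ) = [0.071, 28.454, 89.6, 95.205]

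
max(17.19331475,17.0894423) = 17.19331475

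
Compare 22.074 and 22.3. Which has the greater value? 22.3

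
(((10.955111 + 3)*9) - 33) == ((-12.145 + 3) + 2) False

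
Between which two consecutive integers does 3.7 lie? 3 and 4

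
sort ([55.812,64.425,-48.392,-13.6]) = [-48.392,-13.6,55.812,64.425]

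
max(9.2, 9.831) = 9.831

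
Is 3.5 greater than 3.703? No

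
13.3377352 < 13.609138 True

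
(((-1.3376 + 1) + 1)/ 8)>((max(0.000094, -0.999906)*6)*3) True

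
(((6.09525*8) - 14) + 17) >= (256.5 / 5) True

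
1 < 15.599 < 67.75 True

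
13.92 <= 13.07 False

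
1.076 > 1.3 False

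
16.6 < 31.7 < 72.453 True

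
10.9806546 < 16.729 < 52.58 True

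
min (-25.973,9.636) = -25.973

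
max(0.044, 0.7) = 0.7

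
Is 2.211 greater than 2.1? Yes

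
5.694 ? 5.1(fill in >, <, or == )>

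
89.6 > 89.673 False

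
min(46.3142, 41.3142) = 41.3142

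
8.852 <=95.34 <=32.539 False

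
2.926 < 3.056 True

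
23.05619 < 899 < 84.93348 False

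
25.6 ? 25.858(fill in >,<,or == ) <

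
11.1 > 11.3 False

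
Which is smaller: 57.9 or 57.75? 57.75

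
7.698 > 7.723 False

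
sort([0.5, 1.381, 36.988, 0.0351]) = [0.0351, 0.5, 1.381, 36.988]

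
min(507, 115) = 115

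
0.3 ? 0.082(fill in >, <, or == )>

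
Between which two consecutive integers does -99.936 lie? -100 and -99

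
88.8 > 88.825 False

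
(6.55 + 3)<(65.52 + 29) True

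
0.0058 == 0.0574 False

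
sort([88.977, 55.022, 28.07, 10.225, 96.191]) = [10.225, 28.07, 55.022, 88.977, 96.191]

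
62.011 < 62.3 True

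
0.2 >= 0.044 True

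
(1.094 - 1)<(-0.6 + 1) True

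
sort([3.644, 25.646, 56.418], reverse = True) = [56.418, 25.646, 3.644]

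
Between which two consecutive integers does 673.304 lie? 673 and 674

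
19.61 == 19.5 False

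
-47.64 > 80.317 False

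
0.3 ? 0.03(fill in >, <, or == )>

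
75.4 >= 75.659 False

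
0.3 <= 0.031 False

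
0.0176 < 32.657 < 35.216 True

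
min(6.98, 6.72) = 6.72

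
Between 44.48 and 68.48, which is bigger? 68.48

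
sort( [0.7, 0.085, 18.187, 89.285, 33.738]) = [0.085, 0.7, 18.187, 33.738, 89.285]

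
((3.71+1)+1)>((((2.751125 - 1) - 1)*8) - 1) True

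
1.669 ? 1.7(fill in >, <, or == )<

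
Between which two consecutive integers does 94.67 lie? 94 and 95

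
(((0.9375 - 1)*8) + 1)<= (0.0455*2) False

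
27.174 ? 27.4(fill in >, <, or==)<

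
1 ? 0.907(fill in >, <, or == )>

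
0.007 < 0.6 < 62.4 True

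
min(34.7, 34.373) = 34.373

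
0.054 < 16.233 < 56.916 True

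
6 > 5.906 True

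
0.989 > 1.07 False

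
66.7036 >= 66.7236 False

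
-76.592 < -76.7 False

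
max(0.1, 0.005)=0.1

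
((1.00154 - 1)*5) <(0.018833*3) True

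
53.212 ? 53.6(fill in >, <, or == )<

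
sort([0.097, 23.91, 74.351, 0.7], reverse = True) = [74.351, 23.91, 0.7, 0.097]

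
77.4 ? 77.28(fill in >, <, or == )>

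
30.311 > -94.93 True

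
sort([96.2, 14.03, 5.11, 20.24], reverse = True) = [96.2, 20.24, 14.03, 5.11]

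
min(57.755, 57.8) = 57.755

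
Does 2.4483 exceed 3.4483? No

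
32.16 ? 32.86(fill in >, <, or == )<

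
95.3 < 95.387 True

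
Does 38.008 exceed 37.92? Yes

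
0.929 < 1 True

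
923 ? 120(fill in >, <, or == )>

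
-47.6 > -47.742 True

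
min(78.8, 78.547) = 78.547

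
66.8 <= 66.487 False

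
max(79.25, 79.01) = 79.25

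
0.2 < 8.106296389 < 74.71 True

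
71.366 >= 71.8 False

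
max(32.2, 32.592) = 32.592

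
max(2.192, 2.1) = 2.192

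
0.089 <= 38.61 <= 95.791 True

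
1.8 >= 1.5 True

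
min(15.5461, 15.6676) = 15.5461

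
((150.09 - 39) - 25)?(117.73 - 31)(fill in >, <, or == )<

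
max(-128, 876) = 876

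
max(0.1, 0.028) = 0.1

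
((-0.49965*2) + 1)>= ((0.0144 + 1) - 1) False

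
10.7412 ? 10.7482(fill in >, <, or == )<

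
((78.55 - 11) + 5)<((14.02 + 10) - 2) False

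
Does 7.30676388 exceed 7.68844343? No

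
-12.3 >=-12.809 True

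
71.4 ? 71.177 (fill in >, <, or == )>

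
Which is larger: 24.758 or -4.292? 24.758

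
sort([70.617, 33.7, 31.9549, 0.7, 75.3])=[0.7, 31.9549, 33.7, 70.617, 75.3]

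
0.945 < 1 True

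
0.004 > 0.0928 False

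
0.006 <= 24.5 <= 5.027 False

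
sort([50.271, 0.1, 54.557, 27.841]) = [0.1, 27.841, 50.271, 54.557]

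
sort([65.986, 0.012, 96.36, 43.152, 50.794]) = [0.012, 43.152, 50.794, 65.986, 96.36]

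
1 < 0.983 False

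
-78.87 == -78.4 False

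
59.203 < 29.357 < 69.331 False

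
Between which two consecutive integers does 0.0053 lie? 0 and 1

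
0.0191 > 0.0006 True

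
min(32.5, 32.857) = 32.5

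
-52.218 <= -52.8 False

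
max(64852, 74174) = 74174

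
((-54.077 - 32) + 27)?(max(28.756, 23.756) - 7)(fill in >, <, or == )<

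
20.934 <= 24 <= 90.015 True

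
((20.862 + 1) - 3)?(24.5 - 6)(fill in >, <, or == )>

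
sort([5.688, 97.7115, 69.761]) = [5.688, 69.761, 97.7115]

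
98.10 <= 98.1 True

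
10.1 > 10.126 False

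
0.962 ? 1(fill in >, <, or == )<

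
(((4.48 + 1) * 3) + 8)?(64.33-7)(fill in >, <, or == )<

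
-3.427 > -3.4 False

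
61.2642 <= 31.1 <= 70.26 False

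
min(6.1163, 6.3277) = 6.1163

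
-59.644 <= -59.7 False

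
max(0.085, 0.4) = 0.4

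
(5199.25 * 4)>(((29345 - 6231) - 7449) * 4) False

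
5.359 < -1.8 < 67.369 False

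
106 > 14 True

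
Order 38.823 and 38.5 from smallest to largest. 38.5, 38.823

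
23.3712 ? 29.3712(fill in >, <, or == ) <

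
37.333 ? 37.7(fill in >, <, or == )<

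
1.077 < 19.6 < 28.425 True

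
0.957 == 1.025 False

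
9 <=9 True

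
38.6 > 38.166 True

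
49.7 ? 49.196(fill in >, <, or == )>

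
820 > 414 True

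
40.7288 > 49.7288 False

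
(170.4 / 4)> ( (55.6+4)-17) False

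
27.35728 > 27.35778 False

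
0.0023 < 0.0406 True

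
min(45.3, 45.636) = 45.3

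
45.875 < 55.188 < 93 True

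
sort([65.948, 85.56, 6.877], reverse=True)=[85.56, 65.948, 6.877]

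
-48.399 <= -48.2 True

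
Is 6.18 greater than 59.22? No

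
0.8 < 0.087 False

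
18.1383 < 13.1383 False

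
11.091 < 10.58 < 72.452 False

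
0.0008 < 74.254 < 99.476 True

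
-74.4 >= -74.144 False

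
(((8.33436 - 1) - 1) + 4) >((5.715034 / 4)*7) True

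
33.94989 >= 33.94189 True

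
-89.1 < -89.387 False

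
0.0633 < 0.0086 False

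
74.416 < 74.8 True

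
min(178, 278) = 178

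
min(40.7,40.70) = 40.7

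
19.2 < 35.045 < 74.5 True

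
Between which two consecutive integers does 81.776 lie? 81 and 82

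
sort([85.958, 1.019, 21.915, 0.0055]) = [0.0055, 1.019, 21.915, 85.958]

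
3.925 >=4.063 False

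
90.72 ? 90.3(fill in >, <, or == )>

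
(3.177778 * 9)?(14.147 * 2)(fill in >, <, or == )>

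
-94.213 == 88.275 False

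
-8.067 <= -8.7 False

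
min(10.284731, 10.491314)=10.284731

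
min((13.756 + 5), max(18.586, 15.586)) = 18.586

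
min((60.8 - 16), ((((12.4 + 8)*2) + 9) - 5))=44.8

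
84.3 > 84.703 False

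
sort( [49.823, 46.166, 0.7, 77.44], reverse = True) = [77.44, 49.823, 46.166, 0.7]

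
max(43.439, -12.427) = 43.439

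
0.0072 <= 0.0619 True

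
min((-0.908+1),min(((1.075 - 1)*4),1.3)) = 0.092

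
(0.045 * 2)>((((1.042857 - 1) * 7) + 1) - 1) False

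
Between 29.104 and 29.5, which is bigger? 29.5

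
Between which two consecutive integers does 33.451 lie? 33 and 34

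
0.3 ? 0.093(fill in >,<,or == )>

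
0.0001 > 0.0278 False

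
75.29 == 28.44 False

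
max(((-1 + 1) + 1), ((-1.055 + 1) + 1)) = 1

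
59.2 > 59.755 False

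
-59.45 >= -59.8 True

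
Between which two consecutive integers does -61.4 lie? -62 and -61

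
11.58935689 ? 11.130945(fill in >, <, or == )>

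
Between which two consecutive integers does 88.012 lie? 88 and 89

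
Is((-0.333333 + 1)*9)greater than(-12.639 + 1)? Yes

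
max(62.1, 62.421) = 62.421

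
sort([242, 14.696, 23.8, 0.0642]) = [0.0642, 14.696, 23.8, 242]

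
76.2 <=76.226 True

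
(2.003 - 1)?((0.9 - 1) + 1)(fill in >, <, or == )>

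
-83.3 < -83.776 False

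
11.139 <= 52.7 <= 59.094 True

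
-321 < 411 True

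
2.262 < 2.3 True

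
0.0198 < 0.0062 False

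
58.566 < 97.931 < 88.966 False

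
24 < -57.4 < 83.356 False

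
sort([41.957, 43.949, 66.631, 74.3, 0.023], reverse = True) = [74.3, 66.631, 43.949, 41.957, 0.023]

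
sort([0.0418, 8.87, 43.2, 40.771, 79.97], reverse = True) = [79.97, 43.2, 40.771, 8.87, 0.0418]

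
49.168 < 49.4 True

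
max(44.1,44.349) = 44.349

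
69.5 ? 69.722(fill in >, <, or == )<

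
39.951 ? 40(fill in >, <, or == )<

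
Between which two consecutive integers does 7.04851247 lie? 7 and 8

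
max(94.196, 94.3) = 94.3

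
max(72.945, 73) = 73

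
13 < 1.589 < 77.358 False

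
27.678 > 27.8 False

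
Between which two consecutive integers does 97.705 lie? 97 and 98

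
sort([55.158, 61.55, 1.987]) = [1.987, 55.158, 61.55]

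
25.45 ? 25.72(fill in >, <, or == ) <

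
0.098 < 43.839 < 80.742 True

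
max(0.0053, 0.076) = 0.076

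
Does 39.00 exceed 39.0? No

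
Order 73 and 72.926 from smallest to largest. 72.926, 73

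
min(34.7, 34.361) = 34.361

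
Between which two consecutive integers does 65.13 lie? 65 and 66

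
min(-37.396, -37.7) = -37.7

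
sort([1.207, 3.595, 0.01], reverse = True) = [3.595, 1.207, 0.01]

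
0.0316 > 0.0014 True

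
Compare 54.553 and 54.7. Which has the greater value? 54.7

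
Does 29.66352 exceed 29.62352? Yes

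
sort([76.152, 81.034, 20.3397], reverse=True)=[81.034, 76.152, 20.3397]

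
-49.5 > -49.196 False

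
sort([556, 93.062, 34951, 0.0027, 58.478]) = [0.0027, 58.478, 93.062, 556, 34951]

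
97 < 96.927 False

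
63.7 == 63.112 False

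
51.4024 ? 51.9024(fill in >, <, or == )<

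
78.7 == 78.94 False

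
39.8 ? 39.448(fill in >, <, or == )>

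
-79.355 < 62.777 True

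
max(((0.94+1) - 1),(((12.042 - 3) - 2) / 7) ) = 1.006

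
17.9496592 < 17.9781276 True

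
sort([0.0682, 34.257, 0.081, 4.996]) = [0.0682, 0.081, 4.996, 34.257]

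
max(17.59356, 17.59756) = 17.59756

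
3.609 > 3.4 True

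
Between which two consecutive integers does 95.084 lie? 95 and 96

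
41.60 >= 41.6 True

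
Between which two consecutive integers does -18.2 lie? -19 and -18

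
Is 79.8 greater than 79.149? Yes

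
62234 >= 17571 True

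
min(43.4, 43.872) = 43.4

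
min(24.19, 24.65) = 24.19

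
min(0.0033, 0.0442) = 0.0033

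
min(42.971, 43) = 42.971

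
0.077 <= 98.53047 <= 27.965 False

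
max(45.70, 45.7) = 45.7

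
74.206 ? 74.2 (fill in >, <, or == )>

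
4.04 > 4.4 False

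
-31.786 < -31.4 True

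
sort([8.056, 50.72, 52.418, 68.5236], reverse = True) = [68.5236, 52.418, 50.72, 8.056]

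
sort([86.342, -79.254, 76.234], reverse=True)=[86.342, 76.234, -79.254]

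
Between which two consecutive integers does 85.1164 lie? 85 and 86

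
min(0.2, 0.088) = 0.088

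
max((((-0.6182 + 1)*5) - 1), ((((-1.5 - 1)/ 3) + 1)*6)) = 1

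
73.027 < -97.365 False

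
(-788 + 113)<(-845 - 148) False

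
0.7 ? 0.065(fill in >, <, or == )>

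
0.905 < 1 True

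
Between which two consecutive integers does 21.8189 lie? 21 and 22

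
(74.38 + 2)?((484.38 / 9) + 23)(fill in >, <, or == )<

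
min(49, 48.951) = 48.951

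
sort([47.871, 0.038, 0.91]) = [0.038, 0.91, 47.871]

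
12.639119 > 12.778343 False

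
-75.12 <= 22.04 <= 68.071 True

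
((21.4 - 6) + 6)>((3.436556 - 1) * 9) False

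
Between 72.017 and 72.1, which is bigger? 72.1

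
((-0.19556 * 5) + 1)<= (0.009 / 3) False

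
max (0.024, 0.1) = 0.1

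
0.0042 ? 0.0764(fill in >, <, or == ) <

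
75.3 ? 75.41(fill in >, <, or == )<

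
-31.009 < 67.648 True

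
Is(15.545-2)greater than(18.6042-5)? No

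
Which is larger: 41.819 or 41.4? 41.819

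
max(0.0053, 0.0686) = 0.0686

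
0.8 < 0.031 False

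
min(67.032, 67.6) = 67.032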